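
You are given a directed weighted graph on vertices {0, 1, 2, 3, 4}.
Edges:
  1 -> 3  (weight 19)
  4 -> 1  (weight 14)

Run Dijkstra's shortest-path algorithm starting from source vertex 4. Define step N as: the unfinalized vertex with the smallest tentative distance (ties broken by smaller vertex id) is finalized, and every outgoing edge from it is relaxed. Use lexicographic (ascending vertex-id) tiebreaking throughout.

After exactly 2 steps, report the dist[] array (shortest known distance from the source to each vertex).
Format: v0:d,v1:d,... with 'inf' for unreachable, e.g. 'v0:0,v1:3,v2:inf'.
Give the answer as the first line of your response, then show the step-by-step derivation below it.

v0:inf,v1:14,v2:inf,v3:33,v4:0

step 1: dist = v0:inf,v1:14,v2:inf,v3:inf,v4:0
step 2: dist = v0:inf,v1:14,v2:inf,v3:33,v4:0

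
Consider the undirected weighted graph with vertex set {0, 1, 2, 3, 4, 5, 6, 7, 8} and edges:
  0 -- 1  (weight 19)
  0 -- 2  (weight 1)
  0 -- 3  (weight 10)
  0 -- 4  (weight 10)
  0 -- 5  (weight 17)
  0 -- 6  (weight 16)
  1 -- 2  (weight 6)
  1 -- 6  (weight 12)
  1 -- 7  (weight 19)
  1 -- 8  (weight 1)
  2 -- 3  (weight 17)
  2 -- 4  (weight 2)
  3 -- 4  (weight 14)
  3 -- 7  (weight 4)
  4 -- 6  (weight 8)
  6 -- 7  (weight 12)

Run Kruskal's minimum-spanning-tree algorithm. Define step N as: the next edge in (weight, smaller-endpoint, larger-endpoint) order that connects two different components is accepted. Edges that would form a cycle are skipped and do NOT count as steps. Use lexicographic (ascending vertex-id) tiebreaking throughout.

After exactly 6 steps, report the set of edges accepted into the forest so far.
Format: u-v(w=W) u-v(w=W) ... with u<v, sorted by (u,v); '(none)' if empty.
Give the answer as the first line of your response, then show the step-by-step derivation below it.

0-2(w=1) 1-2(w=6) 1-8(w=1) 2-4(w=2) 3-7(w=4) 4-6(w=8)

step 1: add edge 0-2 (w=1); MST = {0-2(w=1)}
step 2: add edge 1-8 (w=1); MST = {0-2(w=1) 1-8(w=1)}
step 3: add edge 2-4 (w=2); MST = {0-2(w=1) 1-8(w=1) 2-4(w=2)}
step 4: add edge 3-7 (w=4); MST = {0-2(w=1) 1-8(w=1) 2-4(w=2) 3-7(w=4)}
step 5: add edge 1-2 (w=6); MST = {0-2(w=1) 1-2(w=6) 1-8(w=1) 2-4(w=2) 3-7(w=4)}
step 6: add edge 4-6 (w=8); MST = {0-2(w=1) 1-2(w=6) 1-8(w=1) 2-4(w=2) 3-7(w=4) 4-6(w=8)}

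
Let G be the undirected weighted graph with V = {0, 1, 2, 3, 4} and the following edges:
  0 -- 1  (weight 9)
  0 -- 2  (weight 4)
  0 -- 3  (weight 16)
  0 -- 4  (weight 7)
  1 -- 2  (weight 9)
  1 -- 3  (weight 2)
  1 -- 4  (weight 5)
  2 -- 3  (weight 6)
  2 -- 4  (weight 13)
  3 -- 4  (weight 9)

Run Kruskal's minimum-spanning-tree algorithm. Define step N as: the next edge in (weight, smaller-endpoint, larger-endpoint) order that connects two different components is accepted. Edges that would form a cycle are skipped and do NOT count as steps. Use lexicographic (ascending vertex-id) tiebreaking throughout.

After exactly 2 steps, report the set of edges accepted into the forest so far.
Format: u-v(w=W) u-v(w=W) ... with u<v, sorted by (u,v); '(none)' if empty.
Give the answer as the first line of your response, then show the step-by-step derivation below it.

0-2(w=4) 1-3(w=2)

step 1: add edge 1-3 (w=2); MST = {1-3(w=2)}
step 2: add edge 0-2 (w=4); MST = {0-2(w=4) 1-3(w=2)}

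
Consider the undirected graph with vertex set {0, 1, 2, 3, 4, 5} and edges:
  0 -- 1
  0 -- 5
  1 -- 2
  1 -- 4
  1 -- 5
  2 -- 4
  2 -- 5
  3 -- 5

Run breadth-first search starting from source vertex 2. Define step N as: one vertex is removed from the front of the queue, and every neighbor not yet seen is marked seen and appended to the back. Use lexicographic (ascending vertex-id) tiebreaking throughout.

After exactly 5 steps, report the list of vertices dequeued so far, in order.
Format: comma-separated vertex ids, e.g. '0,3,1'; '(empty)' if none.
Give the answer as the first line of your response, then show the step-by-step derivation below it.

2,1,4,5,0

step 1: dequeue 2; queue=[1,4,5]; order=2
step 2: dequeue 1; queue=[4,5,0]; order=2,1
step 3: dequeue 4; queue=[5,0]; order=2,1,4
step 4: dequeue 5; queue=[0,3]; order=2,1,4,5
step 5: dequeue 0; queue=[3]; order=2,1,4,5,0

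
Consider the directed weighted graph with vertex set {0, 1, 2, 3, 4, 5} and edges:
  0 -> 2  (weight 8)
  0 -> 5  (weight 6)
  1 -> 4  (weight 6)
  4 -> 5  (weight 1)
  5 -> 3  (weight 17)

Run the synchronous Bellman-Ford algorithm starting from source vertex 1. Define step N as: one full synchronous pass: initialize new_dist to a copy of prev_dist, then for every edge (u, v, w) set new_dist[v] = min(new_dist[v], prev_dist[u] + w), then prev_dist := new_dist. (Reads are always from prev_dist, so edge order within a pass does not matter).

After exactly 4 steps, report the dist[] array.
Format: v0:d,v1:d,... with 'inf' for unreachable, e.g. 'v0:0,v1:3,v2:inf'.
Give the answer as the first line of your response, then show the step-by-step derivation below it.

v0:inf,v1:0,v2:inf,v3:24,v4:6,v5:7

step 1: dist = v0:inf,v1:0,v2:inf,v3:inf,v4:6,v5:inf
step 2: dist = v0:inf,v1:0,v2:inf,v3:inf,v4:6,v5:7
step 3: dist = v0:inf,v1:0,v2:inf,v3:24,v4:6,v5:7
step 4: dist = v0:inf,v1:0,v2:inf,v3:24,v4:6,v5:7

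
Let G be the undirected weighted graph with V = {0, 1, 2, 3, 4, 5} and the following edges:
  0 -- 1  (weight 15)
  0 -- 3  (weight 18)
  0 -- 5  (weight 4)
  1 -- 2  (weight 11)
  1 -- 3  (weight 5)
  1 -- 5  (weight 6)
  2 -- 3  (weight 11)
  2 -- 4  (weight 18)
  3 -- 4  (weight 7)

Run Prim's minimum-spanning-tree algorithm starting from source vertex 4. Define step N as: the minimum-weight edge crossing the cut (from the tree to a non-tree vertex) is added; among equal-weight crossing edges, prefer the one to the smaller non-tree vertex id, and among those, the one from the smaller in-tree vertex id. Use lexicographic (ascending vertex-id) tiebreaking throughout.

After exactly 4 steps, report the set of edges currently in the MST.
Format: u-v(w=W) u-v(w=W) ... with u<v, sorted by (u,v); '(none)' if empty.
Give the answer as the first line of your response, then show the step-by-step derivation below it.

0-5(w=4) 1-3(w=5) 1-5(w=6) 3-4(w=7)

step 1: add edge 3-4 (w=7); MST = {3-4(w=7)}
step 2: add edge 1-3 (w=5); MST = {1-3(w=5) 3-4(w=7)}
step 3: add edge 1-5 (w=6); MST = {1-3(w=5) 1-5(w=6) 3-4(w=7)}
step 4: add edge 0-5 (w=4); MST = {0-5(w=4) 1-3(w=5) 1-5(w=6) 3-4(w=7)}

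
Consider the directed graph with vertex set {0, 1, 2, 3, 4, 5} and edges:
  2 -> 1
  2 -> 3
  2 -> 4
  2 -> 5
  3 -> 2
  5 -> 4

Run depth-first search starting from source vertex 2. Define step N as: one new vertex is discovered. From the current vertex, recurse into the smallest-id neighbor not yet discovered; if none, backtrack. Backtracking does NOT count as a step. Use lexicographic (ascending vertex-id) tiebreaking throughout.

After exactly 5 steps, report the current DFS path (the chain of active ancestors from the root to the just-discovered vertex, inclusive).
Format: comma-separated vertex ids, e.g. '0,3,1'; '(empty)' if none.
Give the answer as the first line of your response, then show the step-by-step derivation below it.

2,5

step 1: discover 2; path=2; order=2
step 2: discover 1; path=2>1; order=2,1
step 3: discover 3; path=2>3; order=2,1,3
step 4: discover 4; path=2>4; order=2,1,3,4
step 5: discover 5; path=2>5; order=2,1,3,4,5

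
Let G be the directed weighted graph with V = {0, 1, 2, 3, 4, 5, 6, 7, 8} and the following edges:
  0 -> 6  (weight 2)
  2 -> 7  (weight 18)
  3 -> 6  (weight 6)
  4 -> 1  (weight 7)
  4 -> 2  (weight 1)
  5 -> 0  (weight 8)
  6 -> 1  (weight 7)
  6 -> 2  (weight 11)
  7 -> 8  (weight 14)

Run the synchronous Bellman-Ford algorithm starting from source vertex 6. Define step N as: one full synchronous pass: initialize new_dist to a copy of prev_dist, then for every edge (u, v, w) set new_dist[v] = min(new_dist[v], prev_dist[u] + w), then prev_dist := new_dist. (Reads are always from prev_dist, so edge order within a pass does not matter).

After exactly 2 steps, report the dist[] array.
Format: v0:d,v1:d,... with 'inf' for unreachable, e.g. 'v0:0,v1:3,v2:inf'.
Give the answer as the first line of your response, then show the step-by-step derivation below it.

v0:inf,v1:7,v2:11,v3:inf,v4:inf,v5:inf,v6:0,v7:29,v8:inf

step 1: dist = v0:inf,v1:7,v2:11,v3:inf,v4:inf,v5:inf,v6:0,v7:inf,v8:inf
step 2: dist = v0:inf,v1:7,v2:11,v3:inf,v4:inf,v5:inf,v6:0,v7:29,v8:inf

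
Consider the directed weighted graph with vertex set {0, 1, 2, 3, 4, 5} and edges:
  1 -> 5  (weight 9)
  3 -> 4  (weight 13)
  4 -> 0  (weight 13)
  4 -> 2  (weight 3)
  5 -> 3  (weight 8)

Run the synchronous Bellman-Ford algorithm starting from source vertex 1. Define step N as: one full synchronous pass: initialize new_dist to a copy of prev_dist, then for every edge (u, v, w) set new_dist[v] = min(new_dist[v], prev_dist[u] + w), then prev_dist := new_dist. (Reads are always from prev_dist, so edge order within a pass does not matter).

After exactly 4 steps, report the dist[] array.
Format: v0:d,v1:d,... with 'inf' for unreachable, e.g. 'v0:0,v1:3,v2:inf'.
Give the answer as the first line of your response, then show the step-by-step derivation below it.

v0:43,v1:0,v2:33,v3:17,v4:30,v5:9

step 1: dist = v0:inf,v1:0,v2:inf,v3:inf,v4:inf,v5:9
step 2: dist = v0:inf,v1:0,v2:inf,v3:17,v4:inf,v5:9
step 3: dist = v0:inf,v1:0,v2:inf,v3:17,v4:30,v5:9
step 4: dist = v0:43,v1:0,v2:33,v3:17,v4:30,v5:9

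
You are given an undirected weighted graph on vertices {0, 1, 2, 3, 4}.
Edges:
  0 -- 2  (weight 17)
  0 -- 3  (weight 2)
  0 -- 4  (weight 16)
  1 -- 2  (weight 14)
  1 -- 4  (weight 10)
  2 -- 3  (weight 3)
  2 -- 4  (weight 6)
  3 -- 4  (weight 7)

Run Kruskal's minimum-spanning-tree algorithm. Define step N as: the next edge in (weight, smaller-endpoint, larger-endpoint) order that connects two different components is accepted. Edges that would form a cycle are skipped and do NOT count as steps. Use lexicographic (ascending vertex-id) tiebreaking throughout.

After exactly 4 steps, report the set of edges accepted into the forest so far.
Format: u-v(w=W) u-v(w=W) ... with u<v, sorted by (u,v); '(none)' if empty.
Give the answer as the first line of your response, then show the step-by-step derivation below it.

0-3(w=2) 1-4(w=10) 2-3(w=3) 2-4(w=6)

step 1: add edge 0-3 (w=2); MST = {0-3(w=2)}
step 2: add edge 2-3 (w=3); MST = {0-3(w=2) 2-3(w=3)}
step 3: add edge 2-4 (w=6); MST = {0-3(w=2) 2-3(w=3) 2-4(w=6)}
step 4: add edge 1-4 (w=10); MST = {0-3(w=2) 1-4(w=10) 2-3(w=3) 2-4(w=6)}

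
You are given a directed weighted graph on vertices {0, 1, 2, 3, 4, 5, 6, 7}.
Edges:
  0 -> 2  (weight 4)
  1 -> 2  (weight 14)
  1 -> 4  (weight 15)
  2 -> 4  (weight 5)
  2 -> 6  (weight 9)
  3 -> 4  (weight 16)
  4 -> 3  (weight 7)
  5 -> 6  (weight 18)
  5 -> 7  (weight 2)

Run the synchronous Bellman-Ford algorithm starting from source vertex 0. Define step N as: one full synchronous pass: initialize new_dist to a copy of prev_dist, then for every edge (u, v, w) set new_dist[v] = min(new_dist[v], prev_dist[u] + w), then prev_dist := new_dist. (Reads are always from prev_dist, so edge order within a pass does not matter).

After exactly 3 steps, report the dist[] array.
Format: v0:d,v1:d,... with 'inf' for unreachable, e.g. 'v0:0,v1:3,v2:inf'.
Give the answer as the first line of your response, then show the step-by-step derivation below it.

v0:0,v1:inf,v2:4,v3:16,v4:9,v5:inf,v6:13,v7:inf

step 1: dist = v0:0,v1:inf,v2:4,v3:inf,v4:inf,v5:inf,v6:inf,v7:inf
step 2: dist = v0:0,v1:inf,v2:4,v3:inf,v4:9,v5:inf,v6:13,v7:inf
step 3: dist = v0:0,v1:inf,v2:4,v3:16,v4:9,v5:inf,v6:13,v7:inf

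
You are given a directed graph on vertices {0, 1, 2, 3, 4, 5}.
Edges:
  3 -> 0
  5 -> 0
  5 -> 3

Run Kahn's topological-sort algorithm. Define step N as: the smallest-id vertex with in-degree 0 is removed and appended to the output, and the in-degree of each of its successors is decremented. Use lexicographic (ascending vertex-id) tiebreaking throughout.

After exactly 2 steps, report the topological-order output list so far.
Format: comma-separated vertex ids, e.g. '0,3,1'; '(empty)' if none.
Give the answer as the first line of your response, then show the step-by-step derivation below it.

1,2

step 1: output 1; order=[1]; indeg=(2,0,0,1,0,0)
step 2: output 2; order=[1,2]; indeg=(2,0,0,1,0,0)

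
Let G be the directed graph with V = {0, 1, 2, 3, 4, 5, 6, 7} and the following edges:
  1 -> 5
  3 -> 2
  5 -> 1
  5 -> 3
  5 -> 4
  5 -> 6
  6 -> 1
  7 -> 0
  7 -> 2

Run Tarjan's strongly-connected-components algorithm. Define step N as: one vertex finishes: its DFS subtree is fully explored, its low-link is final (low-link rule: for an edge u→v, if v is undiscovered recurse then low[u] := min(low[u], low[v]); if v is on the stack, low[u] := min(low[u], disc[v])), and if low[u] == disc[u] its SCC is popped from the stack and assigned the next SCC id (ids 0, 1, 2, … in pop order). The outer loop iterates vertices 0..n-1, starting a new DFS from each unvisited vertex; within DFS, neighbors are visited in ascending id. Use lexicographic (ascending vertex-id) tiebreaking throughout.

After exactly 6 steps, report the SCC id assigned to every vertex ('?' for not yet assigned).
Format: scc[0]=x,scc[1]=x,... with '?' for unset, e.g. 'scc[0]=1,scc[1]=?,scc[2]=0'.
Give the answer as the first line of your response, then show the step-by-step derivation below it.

scc[0]=0,scc[1]=?,scc[2]=1,scc[3]=2,scc[4]=3,scc[5]=?,scc[6]=?,scc[7]=?

step 1: low=(low[0]=0,low[1]=?,low[2]=?,low[3]=?,low[4]=?,low[5]=?,low[6]=?,low[7]=?); scc=(scc[0]=0,scc[1]=?,scc[2]=?,scc[3]=?,scc[4]=?,scc[5]=?,scc[6]=?,scc[7]=?)
step 2: low=(low[0]=0,low[1]=1,low[2]=4,low[3]=3,low[4]=?,low[5]=1,low[6]=?,low[7]=?); scc=(scc[0]=0,scc[1]=?,scc[2]=1,scc[3]=?,scc[4]=?,scc[5]=?,scc[6]=?,scc[7]=?)
step 3: low=(low[0]=0,low[1]=1,low[2]=4,low[3]=3,low[4]=?,low[5]=1,low[6]=?,low[7]=?); scc=(scc[0]=0,scc[1]=?,scc[2]=1,scc[3]=2,scc[4]=?,scc[5]=?,scc[6]=?,scc[7]=?)
step 4: low=(low[0]=0,low[1]=1,low[2]=4,low[3]=3,low[4]=5,low[5]=1,low[6]=?,low[7]=?); scc=(scc[0]=0,scc[1]=?,scc[2]=1,scc[3]=2,scc[4]=3,scc[5]=?,scc[6]=?,scc[7]=?)
step 5: low=(low[0]=0,low[1]=1,low[2]=4,low[3]=3,low[4]=5,low[5]=1,low[6]=1,low[7]=?); scc=(scc[0]=0,scc[1]=?,scc[2]=1,scc[3]=2,scc[4]=3,scc[5]=?,scc[6]=?,scc[7]=?)
step 6: low=(low[0]=0,low[1]=1,low[2]=4,low[3]=3,low[4]=5,low[5]=1,low[6]=1,low[7]=?); scc=(scc[0]=0,scc[1]=?,scc[2]=1,scc[3]=2,scc[4]=3,scc[5]=?,scc[6]=?,scc[7]=?)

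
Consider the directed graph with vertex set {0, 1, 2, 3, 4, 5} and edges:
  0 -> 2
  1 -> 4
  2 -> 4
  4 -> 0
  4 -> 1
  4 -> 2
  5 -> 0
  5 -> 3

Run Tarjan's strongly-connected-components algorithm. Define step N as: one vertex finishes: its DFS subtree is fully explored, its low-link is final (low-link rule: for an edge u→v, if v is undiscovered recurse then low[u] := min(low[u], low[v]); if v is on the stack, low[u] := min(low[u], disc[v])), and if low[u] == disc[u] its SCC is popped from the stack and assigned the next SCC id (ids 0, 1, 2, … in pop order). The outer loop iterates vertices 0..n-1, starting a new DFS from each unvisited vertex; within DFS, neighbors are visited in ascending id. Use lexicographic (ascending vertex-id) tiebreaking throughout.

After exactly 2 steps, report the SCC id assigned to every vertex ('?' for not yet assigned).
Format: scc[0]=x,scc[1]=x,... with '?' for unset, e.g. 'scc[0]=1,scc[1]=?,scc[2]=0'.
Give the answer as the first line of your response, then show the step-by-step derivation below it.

scc[0]=?,scc[1]=?,scc[2]=?,scc[3]=?,scc[4]=?,scc[5]=?

step 1: low=(low[0]=0,low[1]=2,low[2]=1,low[3]=?,low[4]=0,low[5]=?); scc=(scc[0]=?,scc[1]=?,scc[2]=?,scc[3]=?,scc[4]=?,scc[5]=?)
step 2: low=(low[0]=0,low[1]=2,low[2]=1,low[3]=?,low[4]=0,low[5]=?); scc=(scc[0]=?,scc[1]=?,scc[2]=?,scc[3]=?,scc[4]=?,scc[5]=?)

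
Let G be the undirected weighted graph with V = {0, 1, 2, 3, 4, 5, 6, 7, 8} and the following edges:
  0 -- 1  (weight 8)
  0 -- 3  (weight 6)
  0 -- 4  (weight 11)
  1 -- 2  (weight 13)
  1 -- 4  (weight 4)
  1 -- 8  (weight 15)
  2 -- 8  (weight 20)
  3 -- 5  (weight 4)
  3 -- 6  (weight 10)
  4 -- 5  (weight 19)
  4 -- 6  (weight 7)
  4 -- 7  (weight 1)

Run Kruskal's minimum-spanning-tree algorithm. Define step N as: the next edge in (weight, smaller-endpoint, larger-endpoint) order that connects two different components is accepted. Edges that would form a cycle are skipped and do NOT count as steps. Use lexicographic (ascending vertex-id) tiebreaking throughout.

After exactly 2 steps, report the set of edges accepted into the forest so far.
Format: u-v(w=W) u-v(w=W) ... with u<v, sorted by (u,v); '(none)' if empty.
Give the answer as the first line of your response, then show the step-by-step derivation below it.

1-4(w=4) 4-7(w=1)

step 1: add edge 4-7 (w=1); MST = {4-7(w=1)}
step 2: add edge 1-4 (w=4); MST = {1-4(w=4) 4-7(w=1)}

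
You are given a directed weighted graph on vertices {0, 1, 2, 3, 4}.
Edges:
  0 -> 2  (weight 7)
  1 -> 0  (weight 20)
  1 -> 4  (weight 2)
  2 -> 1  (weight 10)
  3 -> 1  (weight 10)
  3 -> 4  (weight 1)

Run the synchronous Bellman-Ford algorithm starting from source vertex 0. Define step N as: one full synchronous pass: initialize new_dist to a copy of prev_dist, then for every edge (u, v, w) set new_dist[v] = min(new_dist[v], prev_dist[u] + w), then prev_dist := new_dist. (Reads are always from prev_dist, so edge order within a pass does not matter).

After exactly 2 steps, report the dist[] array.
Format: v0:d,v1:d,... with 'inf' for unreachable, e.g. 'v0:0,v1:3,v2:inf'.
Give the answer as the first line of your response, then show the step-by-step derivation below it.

v0:0,v1:17,v2:7,v3:inf,v4:inf

step 1: dist = v0:0,v1:inf,v2:7,v3:inf,v4:inf
step 2: dist = v0:0,v1:17,v2:7,v3:inf,v4:inf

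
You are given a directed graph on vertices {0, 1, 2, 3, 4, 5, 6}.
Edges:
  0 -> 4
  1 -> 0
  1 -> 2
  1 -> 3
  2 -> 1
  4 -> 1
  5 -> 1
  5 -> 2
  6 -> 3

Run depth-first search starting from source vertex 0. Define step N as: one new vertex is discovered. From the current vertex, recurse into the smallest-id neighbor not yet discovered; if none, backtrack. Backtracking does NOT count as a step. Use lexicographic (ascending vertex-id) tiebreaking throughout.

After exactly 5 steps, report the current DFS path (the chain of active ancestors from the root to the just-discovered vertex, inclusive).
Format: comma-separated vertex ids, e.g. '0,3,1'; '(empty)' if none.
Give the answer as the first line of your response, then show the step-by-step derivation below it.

0,4,1,3

step 1: discover 0; path=0; order=0
step 2: discover 4; path=0>4; order=0,4
step 3: discover 1; path=0>4>1; order=0,4,1
step 4: discover 2; path=0>4>1>2; order=0,4,1,2
step 5: discover 3; path=0>4>1>3; order=0,4,1,2,3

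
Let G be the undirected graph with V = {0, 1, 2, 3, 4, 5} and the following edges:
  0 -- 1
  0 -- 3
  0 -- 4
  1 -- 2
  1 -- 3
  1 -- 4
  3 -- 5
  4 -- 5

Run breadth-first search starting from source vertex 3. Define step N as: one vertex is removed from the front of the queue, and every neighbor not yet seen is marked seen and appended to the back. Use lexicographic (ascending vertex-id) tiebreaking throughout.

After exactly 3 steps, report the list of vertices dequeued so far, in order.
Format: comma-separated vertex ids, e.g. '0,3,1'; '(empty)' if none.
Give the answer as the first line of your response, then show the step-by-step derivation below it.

3,0,1

step 1: dequeue 3; queue=[0,1,5]; order=3
step 2: dequeue 0; queue=[1,5,4]; order=3,0
step 3: dequeue 1; queue=[5,4,2]; order=3,0,1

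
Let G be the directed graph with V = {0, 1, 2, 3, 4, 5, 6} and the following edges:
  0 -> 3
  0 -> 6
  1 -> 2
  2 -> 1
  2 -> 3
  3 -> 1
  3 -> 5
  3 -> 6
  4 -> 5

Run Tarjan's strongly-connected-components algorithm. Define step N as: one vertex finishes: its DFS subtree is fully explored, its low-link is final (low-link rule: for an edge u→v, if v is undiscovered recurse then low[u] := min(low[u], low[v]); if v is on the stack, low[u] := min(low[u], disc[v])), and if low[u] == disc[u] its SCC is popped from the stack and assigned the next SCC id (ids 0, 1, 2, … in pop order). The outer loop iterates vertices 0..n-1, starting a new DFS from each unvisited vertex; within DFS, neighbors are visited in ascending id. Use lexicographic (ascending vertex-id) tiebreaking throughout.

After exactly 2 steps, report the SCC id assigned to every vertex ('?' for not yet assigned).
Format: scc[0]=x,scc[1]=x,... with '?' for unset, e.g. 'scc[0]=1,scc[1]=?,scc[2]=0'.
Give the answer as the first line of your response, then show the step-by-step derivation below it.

scc[0]=?,scc[1]=?,scc[2]=?,scc[3]=?,scc[4]=?,scc[5]=?,scc[6]=?

step 1: low=(low[0]=0,low[1]=2,low[2]=1,low[3]=1,low[4]=?,low[5]=?,low[6]=?); scc=(scc[0]=?,scc[1]=?,scc[2]=?,scc[3]=?,scc[4]=?,scc[5]=?,scc[6]=?)
step 2: low=(low[0]=0,low[1]=1,low[2]=1,low[3]=1,low[4]=?,low[5]=?,low[6]=?); scc=(scc[0]=?,scc[1]=?,scc[2]=?,scc[3]=?,scc[4]=?,scc[5]=?,scc[6]=?)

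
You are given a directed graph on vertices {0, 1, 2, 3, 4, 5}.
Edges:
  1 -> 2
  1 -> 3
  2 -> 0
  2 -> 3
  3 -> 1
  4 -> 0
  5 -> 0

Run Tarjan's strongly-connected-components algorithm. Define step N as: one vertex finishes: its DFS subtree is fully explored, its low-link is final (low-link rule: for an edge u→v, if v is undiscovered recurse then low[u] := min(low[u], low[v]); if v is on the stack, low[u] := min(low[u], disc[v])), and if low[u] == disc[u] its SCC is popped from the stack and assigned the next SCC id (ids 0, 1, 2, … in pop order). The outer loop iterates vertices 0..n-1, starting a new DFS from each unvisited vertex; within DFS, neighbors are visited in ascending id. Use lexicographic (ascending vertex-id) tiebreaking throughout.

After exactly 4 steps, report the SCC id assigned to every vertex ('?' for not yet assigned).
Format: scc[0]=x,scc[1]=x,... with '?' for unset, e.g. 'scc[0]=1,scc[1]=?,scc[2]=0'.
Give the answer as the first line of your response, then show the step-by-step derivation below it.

scc[0]=0,scc[1]=1,scc[2]=1,scc[3]=1,scc[4]=?,scc[5]=?

step 1: low=(low[0]=0,low[1]=?,low[2]=?,low[3]=?,low[4]=?,low[5]=?); scc=(scc[0]=0,scc[1]=?,scc[2]=?,scc[3]=?,scc[4]=?,scc[5]=?)
step 2: low=(low[0]=0,low[1]=1,low[2]=2,low[3]=1,low[4]=?,low[5]=?); scc=(scc[0]=0,scc[1]=?,scc[2]=?,scc[3]=?,scc[4]=?,scc[5]=?)
step 3: low=(low[0]=0,low[1]=1,low[2]=1,low[3]=1,low[4]=?,low[5]=?); scc=(scc[0]=0,scc[1]=?,scc[2]=?,scc[3]=?,scc[4]=?,scc[5]=?)
step 4: low=(low[0]=0,low[1]=1,low[2]=1,low[3]=1,low[4]=?,low[5]=?); scc=(scc[0]=0,scc[1]=1,scc[2]=1,scc[3]=1,scc[4]=?,scc[5]=?)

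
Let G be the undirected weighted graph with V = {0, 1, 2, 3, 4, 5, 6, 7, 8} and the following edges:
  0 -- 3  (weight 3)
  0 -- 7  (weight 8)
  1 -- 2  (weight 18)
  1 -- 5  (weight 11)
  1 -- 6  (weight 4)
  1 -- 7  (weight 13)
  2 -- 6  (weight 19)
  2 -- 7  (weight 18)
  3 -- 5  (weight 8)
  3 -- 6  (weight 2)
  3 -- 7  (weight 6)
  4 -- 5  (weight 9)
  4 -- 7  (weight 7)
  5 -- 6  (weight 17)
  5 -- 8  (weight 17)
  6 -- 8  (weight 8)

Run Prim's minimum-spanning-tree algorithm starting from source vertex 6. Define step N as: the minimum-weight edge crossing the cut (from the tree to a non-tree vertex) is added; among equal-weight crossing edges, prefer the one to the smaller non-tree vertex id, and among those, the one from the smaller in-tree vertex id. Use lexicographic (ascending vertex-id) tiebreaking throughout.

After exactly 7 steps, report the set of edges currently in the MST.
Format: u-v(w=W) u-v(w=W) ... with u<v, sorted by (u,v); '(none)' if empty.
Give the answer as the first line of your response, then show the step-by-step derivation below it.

0-3(w=3) 1-6(w=4) 3-5(w=8) 3-6(w=2) 3-7(w=6) 4-7(w=7) 6-8(w=8)

step 1: add edge 3-6 (w=2); MST = {3-6(w=2)}
step 2: add edge 0-3 (w=3); MST = {0-3(w=3) 3-6(w=2)}
step 3: add edge 1-6 (w=4); MST = {0-3(w=3) 1-6(w=4) 3-6(w=2)}
step 4: add edge 3-7 (w=6); MST = {0-3(w=3) 1-6(w=4) 3-6(w=2) 3-7(w=6)}
step 5: add edge 4-7 (w=7); MST = {0-3(w=3) 1-6(w=4) 3-6(w=2) 3-7(w=6) 4-7(w=7)}
step 6: add edge 3-5 (w=8); MST = {0-3(w=3) 1-6(w=4) 3-5(w=8) 3-6(w=2) 3-7(w=6) 4-7(w=7)}
step 7: add edge 6-8 (w=8); MST = {0-3(w=3) 1-6(w=4) 3-5(w=8) 3-6(w=2) 3-7(w=6) 4-7(w=7) 6-8(w=8)}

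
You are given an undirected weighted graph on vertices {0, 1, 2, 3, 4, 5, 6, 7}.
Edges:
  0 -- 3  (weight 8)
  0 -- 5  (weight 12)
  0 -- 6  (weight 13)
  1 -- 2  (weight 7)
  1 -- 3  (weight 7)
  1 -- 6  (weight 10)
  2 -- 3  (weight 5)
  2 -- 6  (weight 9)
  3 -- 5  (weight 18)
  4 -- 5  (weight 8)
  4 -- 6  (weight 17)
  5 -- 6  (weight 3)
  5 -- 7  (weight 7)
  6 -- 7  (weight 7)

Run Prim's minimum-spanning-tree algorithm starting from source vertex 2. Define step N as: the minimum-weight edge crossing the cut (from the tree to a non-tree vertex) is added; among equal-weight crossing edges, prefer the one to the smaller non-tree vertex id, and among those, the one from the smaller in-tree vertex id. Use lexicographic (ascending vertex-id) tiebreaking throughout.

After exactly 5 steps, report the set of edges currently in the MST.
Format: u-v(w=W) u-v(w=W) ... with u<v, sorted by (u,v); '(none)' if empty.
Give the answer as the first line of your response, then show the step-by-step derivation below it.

0-3(w=8) 1-2(w=7) 2-3(w=5) 2-6(w=9) 5-6(w=3)

step 1: add edge 2-3 (w=5); MST = {2-3(w=5)}
step 2: add edge 1-2 (w=7); MST = {1-2(w=7) 2-3(w=5)}
step 3: add edge 0-3 (w=8); MST = {0-3(w=8) 1-2(w=7) 2-3(w=5)}
step 4: add edge 2-6 (w=9); MST = {0-3(w=8) 1-2(w=7) 2-3(w=5) 2-6(w=9)}
step 5: add edge 5-6 (w=3); MST = {0-3(w=8) 1-2(w=7) 2-3(w=5) 2-6(w=9) 5-6(w=3)}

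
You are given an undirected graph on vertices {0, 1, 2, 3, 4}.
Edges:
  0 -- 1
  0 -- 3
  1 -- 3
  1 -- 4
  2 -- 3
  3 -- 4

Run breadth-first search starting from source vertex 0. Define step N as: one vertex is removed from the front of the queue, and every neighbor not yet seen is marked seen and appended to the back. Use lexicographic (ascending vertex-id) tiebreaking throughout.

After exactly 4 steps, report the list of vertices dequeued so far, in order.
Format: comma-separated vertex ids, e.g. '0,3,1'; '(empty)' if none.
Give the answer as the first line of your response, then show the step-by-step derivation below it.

0,1,3,4

step 1: dequeue 0; queue=[1,3]; order=0
step 2: dequeue 1; queue=[3,4]; order=0,1
step 3: dequeue 3; queue=[4,2]; order=0,1,3
step 4: dequeue 4; queue=[2]; order=0,1,3,4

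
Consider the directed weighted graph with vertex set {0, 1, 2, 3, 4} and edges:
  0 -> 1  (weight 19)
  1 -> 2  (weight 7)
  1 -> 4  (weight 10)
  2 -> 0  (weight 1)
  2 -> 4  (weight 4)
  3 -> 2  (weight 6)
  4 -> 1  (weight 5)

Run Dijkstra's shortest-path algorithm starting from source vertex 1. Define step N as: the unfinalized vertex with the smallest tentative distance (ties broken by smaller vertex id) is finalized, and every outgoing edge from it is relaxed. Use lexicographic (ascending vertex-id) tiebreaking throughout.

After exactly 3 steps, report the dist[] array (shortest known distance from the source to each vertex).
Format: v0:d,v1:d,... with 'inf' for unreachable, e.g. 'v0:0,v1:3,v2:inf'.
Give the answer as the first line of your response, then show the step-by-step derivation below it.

v0:8,v1:0,v2:7,v3:inf,v4:10

step 1: dist = v0:inf,v1:0,v2:7,v3:inf,v4:10
step 2: dist = v0:8,v1:0,v2:7,v3:inf,v4:10
step 3: dist = v0:8,v1:0,v2:7,v3:inf,v4:10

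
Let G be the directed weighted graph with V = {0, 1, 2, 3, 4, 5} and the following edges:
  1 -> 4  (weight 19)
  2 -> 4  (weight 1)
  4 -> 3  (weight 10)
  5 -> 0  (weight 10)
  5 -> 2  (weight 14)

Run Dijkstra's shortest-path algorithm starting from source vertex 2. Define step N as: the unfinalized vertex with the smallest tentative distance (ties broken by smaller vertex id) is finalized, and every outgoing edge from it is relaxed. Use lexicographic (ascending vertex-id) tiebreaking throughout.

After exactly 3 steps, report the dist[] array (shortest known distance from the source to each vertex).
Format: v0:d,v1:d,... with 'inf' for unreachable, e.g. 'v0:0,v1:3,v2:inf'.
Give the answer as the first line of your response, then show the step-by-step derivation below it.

v0:inf,v1:inf,v2:0,v3:11,v4:1,v5:inf

step 1: dist = v0:inf,v1:inf,v2:0,v3:inf,v4:1,v5:inf
step 2: dist = v0:inf,v1:inf,v2:0,v3:11,v4:1,v5:inf
step 3: dist = v0:inf,v1:inf,v2:0,v3:11,v4:1,v5:inf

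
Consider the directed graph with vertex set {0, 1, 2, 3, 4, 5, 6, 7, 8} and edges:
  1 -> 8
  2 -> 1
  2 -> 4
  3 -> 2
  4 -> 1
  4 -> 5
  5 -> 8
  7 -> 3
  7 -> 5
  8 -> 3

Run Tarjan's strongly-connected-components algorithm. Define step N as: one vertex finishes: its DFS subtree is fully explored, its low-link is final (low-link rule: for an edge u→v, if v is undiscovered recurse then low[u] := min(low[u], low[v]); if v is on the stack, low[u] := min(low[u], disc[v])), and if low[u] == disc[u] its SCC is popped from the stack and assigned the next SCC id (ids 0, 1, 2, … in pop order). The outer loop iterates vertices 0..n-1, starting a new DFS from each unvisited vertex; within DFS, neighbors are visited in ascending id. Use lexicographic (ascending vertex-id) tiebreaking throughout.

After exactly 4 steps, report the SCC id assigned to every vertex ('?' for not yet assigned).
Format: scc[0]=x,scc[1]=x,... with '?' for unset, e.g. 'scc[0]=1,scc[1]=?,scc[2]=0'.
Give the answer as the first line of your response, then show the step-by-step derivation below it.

scc[0]=0,scc[1]=?,scc[2]=?,scc[3]=?,scc[4]=?,scc[5]=?,scc[6]=?,scc[7]=?,scc[8]=?

step 1: low=(low[0]=0,low[1]=?,low[2]=?,low[3]=?,low[4]=?,low[5]=?,low[6]=?,low[7]=?,low[8]=?); scc=(scc[0]=0,scc[1]=?,scc[2]=?,scc[3]=?,scc[4]=?,scc[5]=?,scc[6]=?,scc[7]=?,scc[8]=?)
step 2: low=(low[0]=0,low[1]=1,low[2]=1,low[3]=3,low[4]=1,low[5]=2,low[6]=?,low[7]=?,low[8]=2); scc=(scc[0]=0,scc[1]=?,scc[2]=?,scc[3]=?,scc[4]=?,scc[5]=?,scc[6]=?,scc[7]=?,scc[8]=?)
step 3: low=(low[0]=0,low[1]=1,low[2]=1,low[3]=3,low[4]=1,low[5]=2,low[6]=?,low[7]=?,low[8]=2); scc=(scc[0]=0,scc[1]=?,scc[2]=?,scc[3]=?,scc[4]=?,scc[5]=?,scc[6]=?,scc[7]=?,scc[8]=?)
step 4: low=(low[0]=0,low[1]=1,low[2]=1,low[3]=3,low[4]=1,low[5]=2,low[6]=?,low[7]=?,low[8]=2); scc=(scc[0]=0,scc[1]=?,scc[2]=?,scc[3]=?,scc[4]=?,scc[5]=?,scc[6]=?,scc[7]=?,scc[8]=?)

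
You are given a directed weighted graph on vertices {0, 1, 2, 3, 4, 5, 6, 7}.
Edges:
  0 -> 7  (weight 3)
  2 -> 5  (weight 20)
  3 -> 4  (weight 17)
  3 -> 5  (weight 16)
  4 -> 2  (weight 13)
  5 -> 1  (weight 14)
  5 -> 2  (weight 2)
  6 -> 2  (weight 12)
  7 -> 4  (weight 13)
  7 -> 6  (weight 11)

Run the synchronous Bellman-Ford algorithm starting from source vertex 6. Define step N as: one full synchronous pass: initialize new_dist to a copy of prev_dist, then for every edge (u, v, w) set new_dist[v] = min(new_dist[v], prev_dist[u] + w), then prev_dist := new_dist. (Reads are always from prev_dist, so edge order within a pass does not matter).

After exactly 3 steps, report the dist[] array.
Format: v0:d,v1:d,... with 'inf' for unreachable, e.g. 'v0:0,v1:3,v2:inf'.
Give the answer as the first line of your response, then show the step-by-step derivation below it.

v0:inf,v1:46,v2:12,v3:inf,v4:inf,v5:32,v6:0,v7:inf

step 1: dist = v0:inf,v1:inf,v2:12,v3:inf,v4:inf,v5:inf,v6:0,v7:inf
step 2: dist = v0:inf,v1:inf,v2:12,v3:inf,v4:inf,v5:32,v6:0,v7:inf
step 3: dist = v0:inf,v1:46,v2:12,v3:inf,v4:inf,v5:32,v6:0,v7:inf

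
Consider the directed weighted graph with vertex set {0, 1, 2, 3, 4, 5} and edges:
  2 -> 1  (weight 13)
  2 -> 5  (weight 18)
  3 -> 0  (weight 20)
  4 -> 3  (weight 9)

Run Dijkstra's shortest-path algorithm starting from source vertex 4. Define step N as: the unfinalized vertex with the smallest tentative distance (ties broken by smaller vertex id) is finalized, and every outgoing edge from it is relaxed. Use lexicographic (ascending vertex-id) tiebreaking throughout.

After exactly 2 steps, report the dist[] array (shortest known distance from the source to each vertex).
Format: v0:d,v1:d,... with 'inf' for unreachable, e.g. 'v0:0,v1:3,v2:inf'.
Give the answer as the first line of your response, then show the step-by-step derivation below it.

v0:29,v1:inf,v2:inf,v3:9,v4:0,v5:inf

step 1: dist = v0:inf,v1:inf,v2:inf,v3:9,v4:0,v5:inf
step 2: dist = v0:29,v1:inf,v2:inf,v3:9,v4:0,v5:inf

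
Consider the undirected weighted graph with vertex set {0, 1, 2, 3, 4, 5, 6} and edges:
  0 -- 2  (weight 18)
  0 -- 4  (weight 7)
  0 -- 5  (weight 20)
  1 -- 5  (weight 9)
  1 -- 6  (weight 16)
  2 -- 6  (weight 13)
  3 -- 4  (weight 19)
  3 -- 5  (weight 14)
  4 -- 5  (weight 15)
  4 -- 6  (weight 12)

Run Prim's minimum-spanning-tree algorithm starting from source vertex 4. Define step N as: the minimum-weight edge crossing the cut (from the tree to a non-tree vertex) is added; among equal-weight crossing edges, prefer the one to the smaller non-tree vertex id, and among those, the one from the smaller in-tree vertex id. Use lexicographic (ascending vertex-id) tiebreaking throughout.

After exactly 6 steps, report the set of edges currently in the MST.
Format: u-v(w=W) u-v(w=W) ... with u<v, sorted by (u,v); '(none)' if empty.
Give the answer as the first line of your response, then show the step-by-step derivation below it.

0-4(w=7) 1-5(w=9) 2-6(w=13) 3-5(w=14) 4-5(w=15) 4-6(w=12)

step 1: add edge 0-4 (w=7); MST = {0-4(w=7)}
step 2: add edge 4-6 (w=12); MST = {0-4(w=7) 4-6(w=12)}
step 3: add edge 2-6 (w=13); MST = {0-4(w=7) 2-6(w=13) 4-6(w=12)}
step 4: add edge 4-5 (w=15); MST = {0-4(w=7) 2-6(w=13) 4-5(w=15) 4-6(w=12)}
step 5: add edge 1-5 (w=9); MST = {0-4(w=7) 1-5(w=9) 2-6(w=13) 4-5(w=15) 4-6(w=12)}
step 6: add edge 3-5 (w=14); MST = {0-4(w=7) 1-5(w=9) 2-6(w=13) 3-5(w=14) 4-5(w=15) 4-6(w=12)}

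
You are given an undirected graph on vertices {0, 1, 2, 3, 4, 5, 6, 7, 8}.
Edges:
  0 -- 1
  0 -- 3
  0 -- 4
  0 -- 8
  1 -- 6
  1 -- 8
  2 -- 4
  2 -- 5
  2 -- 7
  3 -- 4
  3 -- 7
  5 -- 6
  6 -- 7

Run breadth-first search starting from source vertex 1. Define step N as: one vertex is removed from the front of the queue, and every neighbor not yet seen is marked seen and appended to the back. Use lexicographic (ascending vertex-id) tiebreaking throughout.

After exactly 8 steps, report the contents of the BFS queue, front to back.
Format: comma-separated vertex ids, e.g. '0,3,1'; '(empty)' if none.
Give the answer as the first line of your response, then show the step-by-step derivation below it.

2

step 1: dequeue 1; queue=[0,6,8]; order=1
step 2: dequeue 0; queue=[6,8,3,4]; order=1,0
step 3: dequeue 6; queue=[8,3,4,5,7]; order=1,0,6
step 4: dequeue 8; queue=[3,4,5,7]; order=1,0,6,8
step 5: dequeue 3; queue=[4,5,7]; order=1,0,6,8,3
step 6: dequeue 4; queue=[5,7,2]; order=1,0,6,8,3,4
step 7: dequeue 5; queue=[7,2]; order=1,0,6,8,3,4,5
step 8: dequeue 7; queue=[2]; order=1,0,6,8,3,4,5,7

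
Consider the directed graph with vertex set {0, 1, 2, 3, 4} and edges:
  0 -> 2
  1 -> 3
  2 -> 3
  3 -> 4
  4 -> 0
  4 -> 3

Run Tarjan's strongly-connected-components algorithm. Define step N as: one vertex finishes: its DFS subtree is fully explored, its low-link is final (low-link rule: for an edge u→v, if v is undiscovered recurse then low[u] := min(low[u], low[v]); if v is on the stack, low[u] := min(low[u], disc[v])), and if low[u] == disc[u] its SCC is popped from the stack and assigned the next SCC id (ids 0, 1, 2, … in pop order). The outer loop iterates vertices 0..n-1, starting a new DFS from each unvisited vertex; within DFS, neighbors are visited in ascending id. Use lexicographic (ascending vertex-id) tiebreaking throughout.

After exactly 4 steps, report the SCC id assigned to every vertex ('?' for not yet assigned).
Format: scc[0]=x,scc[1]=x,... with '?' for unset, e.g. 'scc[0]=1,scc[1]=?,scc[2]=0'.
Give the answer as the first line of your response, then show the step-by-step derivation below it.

scc[0]=0,scc[1]=?,scc[2]=0,scc[3]=0,scc[4]=0

step 1: low=(low[0]=0,low[1]=?,low[2]=1,low[3]=2,low[4]=0); scc=(scc[0]=?,scc[1]=?,scc[2]=?,scc[3]=?,scc[4]=?)
step 2: low=(low[0]=0,low[1]=?,low[2]=1,low[3]=0,low[4]=0); scc=(scc[0]=?,scc[1]=?,scc[2]=?,scc[3]=?,scc[4]=?)
step 3: low=(low[0]=0,low[1]=?,low[2]=0,low[3]=0,low[4]=0); scc=(scc[0]=?,scc[1]=?,scc[2]=?,scc[3]=?,scc[4]=?)
step 4: low=(low[0]=0,low[1]=?,low[2]=0,low[3]=0,low[4]=0); scc=(scc[0]=0,scc[1]=?,scc[2]=0,scc[3]=0,scc[4]=0)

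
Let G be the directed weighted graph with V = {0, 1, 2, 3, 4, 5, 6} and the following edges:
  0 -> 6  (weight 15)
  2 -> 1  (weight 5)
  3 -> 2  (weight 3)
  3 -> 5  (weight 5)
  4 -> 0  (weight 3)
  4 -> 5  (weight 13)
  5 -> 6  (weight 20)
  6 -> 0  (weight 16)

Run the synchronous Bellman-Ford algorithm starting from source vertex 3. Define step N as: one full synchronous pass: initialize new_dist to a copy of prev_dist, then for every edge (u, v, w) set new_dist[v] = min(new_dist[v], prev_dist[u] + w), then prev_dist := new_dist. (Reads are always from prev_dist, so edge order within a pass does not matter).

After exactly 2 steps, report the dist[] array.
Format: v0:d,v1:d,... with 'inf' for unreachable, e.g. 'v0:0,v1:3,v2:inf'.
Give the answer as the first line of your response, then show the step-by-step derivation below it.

v0:inf,v1:8,v2:3,v3:0,v4:inf,v5:5,v6:25

step 1: dist = v0:inf,v1:inf,v2:3,v3:0,v4:inf,v5:5,v6:inf
step 2: dist = v0:inf,v1:8,v2:3,v3:0,v4:inf,v5:5,v6:25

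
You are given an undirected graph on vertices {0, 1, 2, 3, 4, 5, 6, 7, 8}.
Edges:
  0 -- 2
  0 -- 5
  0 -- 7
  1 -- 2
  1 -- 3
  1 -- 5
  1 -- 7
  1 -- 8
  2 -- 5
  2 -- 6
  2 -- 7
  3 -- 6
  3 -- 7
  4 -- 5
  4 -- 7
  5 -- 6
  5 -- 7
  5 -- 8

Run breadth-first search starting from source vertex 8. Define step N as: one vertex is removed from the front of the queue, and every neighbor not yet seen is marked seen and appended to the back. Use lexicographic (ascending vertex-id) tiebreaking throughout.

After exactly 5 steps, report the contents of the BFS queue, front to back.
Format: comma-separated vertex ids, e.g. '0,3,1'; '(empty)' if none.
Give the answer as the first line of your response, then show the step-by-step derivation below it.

7,0,4,6

step 1: dequeue 8; queue=[1,5]; order=8
step 2: dequeue 1; queue=[5,2,3,7]; order=8,1
step 3: dequeue 5; queue=[2,3,7,0,4,6]; order=8,1,5
step 4: dequeue 2; queue=[3,7,0,4,6]; order=8,1,5,2
step 5: dequeue 3; queue=[7,0,4,6]; order=8,1,5,2,3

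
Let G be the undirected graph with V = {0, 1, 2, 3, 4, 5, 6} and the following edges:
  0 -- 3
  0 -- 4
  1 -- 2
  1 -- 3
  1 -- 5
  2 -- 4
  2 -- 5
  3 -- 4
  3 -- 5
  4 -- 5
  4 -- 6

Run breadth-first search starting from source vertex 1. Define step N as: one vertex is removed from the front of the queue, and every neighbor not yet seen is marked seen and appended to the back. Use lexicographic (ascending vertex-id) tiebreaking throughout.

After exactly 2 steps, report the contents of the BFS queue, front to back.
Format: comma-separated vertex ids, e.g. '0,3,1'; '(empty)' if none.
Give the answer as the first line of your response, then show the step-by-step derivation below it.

3,5,4

step 1: dequeue 1; queue=[2,3,5]; order=1
step 2: dequeue 2; queue=[3,5,4]; order=1,2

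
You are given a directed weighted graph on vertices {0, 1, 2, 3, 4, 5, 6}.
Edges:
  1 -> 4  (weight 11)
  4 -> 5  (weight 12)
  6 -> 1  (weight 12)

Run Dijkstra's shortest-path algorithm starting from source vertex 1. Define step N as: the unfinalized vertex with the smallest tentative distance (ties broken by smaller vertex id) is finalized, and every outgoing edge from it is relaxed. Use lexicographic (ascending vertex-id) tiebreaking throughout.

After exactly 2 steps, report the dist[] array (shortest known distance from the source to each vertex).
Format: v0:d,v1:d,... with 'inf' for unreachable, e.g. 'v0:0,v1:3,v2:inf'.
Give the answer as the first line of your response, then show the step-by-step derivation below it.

v0:inf,v1:0,v2:inf,v3:inf,v4:11,v5:23,v6:inf

step 1: dist = v0:inf,v1:0,v2:inf,v3:inf,v4:11,v5:inf,v6:inf
step 2: dist = v0:inf,v1:0,v2:inf,v3:inf,v4:11,v5:23,v6:inf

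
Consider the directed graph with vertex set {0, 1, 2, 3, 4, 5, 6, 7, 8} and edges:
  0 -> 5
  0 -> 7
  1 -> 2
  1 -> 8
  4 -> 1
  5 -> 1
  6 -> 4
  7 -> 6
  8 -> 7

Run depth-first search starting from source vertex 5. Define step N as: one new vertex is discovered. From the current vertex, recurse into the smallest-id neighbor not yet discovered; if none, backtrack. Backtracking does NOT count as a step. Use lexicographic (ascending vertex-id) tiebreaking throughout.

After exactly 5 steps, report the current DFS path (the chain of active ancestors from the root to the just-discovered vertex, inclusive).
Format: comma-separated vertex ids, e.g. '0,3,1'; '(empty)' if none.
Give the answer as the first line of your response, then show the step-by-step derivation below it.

5,1,8,7

step 1: discover 5; path=5; order=5
step 2: discover 1; path=5>1; order=5,1
step 3: discover 2; path=5>1>2; order=5,1,2
step 4: discover 8; path=5>1>8; order=5,1,2,8
step 5: discover 7; path=5>1>8>7; order=5,1,2,8,7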